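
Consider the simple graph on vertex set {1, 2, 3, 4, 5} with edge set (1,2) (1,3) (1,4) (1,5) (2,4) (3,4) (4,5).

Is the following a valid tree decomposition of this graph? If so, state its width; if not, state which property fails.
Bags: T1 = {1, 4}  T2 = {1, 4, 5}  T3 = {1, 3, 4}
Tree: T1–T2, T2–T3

A tree decomposition must satisfy three properties: every vertex lies in some bag; for every edge, both endpoints lie together in some bag; and for every vertex, the bags containing it form a connected subtree. Here vertex 2 appears in no bag, so the decomposition is invalid.

No — vertex 2 appears in no bag.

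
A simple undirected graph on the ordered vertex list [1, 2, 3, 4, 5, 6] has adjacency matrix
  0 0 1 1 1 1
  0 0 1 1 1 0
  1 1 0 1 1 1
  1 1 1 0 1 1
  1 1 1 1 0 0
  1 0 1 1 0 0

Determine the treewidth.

A width-3 tree decomposition is:
Bags: B1 = {1, 3, 4, 5}  B2 = {1, 3, 4, 6}  B3 = {2, 3, 4, 5}
Tree: B1–B2, B1–B3
Each bag holds 4 vertices, so the decomposition has width 3, which upper-bounds the treewidth. For the lower bound, the 4 vertices {1, 3, 4, 5} are pairwise adjacent, and any tree decomposition puts a clique entirely inside one bag — forcing width ≥ 3. Therefore the treewidth is 3.

3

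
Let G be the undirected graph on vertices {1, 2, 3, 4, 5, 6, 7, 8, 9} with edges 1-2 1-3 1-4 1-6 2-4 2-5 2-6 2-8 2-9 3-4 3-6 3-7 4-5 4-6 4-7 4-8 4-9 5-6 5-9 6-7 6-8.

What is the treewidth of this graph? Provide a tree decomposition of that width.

Each bag holds 4 vertices, so the decomposition has width 3, which upper-bounds the treewidth. For the lower bound, the 4 vertices {2, 4, 5, 9} are pairwise adjacent, and any tree decomposition puts a clique entirely inside one bag — forcing width ≥ 3. Therefore the treewidth is 3.

Treewidth 3.
Bags: B1 = {1, 2, 4, 6}  B2 = {1, 3, 4, 6}  B3 = {3, 4, 6, 7}  B4 = {2, 4, 5, 6}  B5 = {2, 4, 6, 8}  B6 = {2, 4, 5, 9}
Tree: B1–B2, B2–B3, B1–B4, B1–B5, B4–B6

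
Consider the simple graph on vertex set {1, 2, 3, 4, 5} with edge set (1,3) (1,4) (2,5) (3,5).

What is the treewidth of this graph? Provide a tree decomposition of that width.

Every bag has size at most 2, so the width is 2 − 1 = 1 and tw(G) ≤ 1. G has an edge, so its treewidth is at least 1. Hence tw(G) = 1 exactly.

Treewidth 1.
Bags: B1 = {2, 5}  B2 = {3, 5}  B3 = {1, 3}  B4 = {1, 4}
Tree: B1–B2, B2–B3, B3–B4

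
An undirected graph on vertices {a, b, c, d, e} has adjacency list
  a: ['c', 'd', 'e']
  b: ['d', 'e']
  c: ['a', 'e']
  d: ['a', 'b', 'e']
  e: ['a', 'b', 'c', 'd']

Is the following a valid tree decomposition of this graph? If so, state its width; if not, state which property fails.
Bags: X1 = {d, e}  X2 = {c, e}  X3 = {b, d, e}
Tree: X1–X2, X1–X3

No — vertex a appears in no bag.

A tree decomposition must satisfy three properties: every vertex lies in some bag; for every edge, both endpoints lie together in some bag; and for every vertex, the bags containing it form a connected subtree. Here vertex a appears in no bag, so the decomposition is invalid.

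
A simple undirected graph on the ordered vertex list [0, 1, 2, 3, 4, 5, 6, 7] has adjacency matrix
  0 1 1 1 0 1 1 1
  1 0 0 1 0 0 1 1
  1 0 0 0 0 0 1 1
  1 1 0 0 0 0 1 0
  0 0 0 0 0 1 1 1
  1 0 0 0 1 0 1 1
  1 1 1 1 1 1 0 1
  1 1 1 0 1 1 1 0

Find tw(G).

A width-3 tree decomposition is:
Bags: B1 = {0, 2, 6, 7}  B2 = {0, 1, 6, 7}  B3 = {0, 1, 3, 6}  B4 = {0, 5, 6, 7}  B5 = {4, 5, 6, 7}
Tree: B1–B2, B2–B3, B2–B4, B4–B5
The largest bag has 4 vertices, giving width 3; this decomposition certifies tw(G) ≤ 3. On the other hand G contains the 4-clique {0, 1, 3, 6}. A clique must lie in a single bag of any decomposition, so no decomposition can have width below 3. Combining the bounds, tw(G) = 3.

3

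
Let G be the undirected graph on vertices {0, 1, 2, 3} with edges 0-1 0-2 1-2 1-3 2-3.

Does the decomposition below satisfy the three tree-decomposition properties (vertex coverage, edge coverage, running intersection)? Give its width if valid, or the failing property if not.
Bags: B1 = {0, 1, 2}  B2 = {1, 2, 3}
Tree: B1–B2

Checking the three conditions: (i) the bags cover all of {0, 1, 2, 3}; (ii) for each edge, some bag contains both endpoints; (iii) the bags containing any fixed vertex form a subtree. All hold, so the decomposition is valid with width 3 − 1 = 2.

Yes; width 2.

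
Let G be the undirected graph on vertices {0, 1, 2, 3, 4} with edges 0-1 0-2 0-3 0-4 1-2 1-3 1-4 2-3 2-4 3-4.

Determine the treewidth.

A width-4 tree decomposition is:
Bags: B1 = {0, 1, 2, 3, 4}
Tree: (single bag)
A single bag containing all 5 vertices is trivially a valid decomposition of width 4. On the other hand G contains the 5-clique {0, 1, 2, 3, 4}. A clique must lie in a single bag of any decomposition, so no decomposition can have width below 4. Combining the bounds, tw(G) = 4.

4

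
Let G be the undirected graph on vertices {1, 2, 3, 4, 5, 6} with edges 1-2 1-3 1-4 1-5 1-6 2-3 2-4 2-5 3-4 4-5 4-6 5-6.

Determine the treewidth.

A width-3 tree decomposition is:
Bags: B1 = {1, 2, 4, 5}  B2 = {1, 2, 3, 4}  B3 = {1, 4, 5, 6}
Tree: B1–B2, B1–B3
Every bag has size at most 4, so the width is 4 − 1 = 3 and tw(G) ≤ 3. For the lower bound, the 4 vertices {1, 2, 3, 4} are pairwise adjacent, and any tree decomposition puts a clique entirely inside one bag — forcing width ≥ 3. The upper and lower bounds meet at 3, so that is the treewidth.

3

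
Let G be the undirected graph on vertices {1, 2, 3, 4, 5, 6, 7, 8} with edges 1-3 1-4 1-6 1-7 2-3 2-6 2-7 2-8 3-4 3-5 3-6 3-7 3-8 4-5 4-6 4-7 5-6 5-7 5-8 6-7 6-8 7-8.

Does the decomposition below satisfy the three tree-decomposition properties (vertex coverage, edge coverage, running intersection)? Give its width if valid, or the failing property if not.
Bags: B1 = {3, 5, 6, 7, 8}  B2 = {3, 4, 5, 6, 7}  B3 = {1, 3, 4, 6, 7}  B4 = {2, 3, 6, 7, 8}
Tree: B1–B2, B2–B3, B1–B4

Vertex coverage: the bags together contain {1, 2, 3, 4, 5, 6, 7, 8}, the full vertex set. Edge coverage: each edge of G has both endpoints in at least one bag. Running intersection: for every vertex, the bags containing it form a connected subtree. All three properties hold, so this is a valid tree decomposition of width max|bag| − 1 = 4, and hence tw(G) ≤ 4.

Yes; width 4.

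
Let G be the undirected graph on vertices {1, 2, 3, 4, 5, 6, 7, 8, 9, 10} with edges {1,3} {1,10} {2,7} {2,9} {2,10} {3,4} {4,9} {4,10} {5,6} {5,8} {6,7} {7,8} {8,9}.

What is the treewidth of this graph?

2

A width-2 tree decomposition is:
Bags: B1 = {1, 3, 10}  B2 = {3, 4, 10}  B3 = {2, 4, 10}  B4 = {2, 4, 9}  B5 = {2, 7, 9}  B6 = {7, 8, 9}  B7 = {6, 7, 8}  B8 = {5, 6, 8}
Tree: B1–B2, B2–B3, B3–B4, B4–B5, B5–B6, B6–B7, B7–B8
Every bag has size at most 3, so the width is 3 − 1 = 2 and tw(G) ≤ 2. The edges 1–3–4–10–1 form a cycle, so G is not a tree and its treewidth is at least 2. Combining the bounds, tw(G) = 2.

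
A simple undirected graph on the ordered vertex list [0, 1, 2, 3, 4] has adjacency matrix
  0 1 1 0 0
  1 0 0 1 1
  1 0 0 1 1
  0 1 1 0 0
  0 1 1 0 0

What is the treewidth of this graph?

A width-2 tree decomposition is:
Bags: B1 = {0, 1, 2}  B2 = {1, 2, 3}  B3 = {1, 2, 4}
Tree: B1–B2, B2–B3
Every bag has size at most 3, so the width is 3 − 1 = 2 and tw(G) ≤ 2. Since 1–0–2–3–1 is a cycle in G, G is not acyclic. Forests are exactly the graphs of treewidth ≤ 1, so tw(G) ≥ 2. Combining the bounds, tw(G) = 2.

2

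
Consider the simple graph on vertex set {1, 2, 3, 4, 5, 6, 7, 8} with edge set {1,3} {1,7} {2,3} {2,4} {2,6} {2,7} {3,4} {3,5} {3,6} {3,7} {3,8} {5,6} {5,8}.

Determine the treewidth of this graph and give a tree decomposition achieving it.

Treewidth 2.
Bags: B1 = {2, 3, 7}  B2 = {2, 3, 6}  B3 = {3, 5, 6}  B4 = {1, 3, 7}  B5 = {2, 3, 4}  B6 = {3, 5, 8}
Tree: B1–B2, B2–B3, B1–B4, B1–B5, B3–B6

Each bag holds 3 vertices, so the decomposition has width 2, which upper-bounds the treewidth. On the other hand G contains the 3-clique {3, 5, 8}. A clique must lie in a single bag of any decomposition, so no decomposition can have width below 2. Therefore the treewidth is 2.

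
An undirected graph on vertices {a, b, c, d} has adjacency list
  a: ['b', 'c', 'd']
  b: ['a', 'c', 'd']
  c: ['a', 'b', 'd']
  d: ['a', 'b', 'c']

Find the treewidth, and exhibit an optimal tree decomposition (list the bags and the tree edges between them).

With just one bag of size 4, the width is 4 − 1 = 3, so tw(G) ≤ 3. For the lower bound, the 4 vertices {a, b, c, d} are pairwise adjacent, and any tree decomposition puts a clique entirely inside one bag — forcing width ≥ 3. Combining the bounds, tw(G) = 3.

Treewidth 3.
One optimal decomposition is:
Bags: B1 = {a, b, c, d}
Tree: (single bag)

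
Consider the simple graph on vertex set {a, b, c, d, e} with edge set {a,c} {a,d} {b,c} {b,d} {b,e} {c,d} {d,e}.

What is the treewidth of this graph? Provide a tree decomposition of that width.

Each bag holds 3 vertices, so the decomposition has width 2, which upper-bounds the treewidth. On the other hand G contains the 3-clique {b, d, e}. A clique must lie in a single bag of any decomposition, so no decomposition can have width below 2. Hence tw(G) = 2 exactly.

Treewidth 2.
Bags: B1 = {b, c, d}  B2 = {b, d, e}  B3 = {a, c, d}
Tree: B1–B2, B1–B3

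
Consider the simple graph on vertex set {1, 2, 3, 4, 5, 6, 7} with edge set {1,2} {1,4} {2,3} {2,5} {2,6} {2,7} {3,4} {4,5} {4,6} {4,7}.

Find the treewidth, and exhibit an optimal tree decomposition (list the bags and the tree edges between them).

Every bag has size at most 3, so the width is 3 − 1 = 2 and tw(G) ≤ 2. For the lower bound, G contains the cycle 4–6–2–5–4, so G is not a forest; only forests have treewidth ≤ 1, hence tw(G) ≥ 2. Hence tw(G) = 2 exactly.

Treewidth 2.
One optimal decomposition is:
Bags: B1 = {2, 4, 6}  B2 = {2, 4, 5}  B3 = {2, 3, 4}  B4 = {1, 2, 4}  B5 = {2, 4, 7}
Tree: B1–B2, B2–B3, B3–B4, B4–B5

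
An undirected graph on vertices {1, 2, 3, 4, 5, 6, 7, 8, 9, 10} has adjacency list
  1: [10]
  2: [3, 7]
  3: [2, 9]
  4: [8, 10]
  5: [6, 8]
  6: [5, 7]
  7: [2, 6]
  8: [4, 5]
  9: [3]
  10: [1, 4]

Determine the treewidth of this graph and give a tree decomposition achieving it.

Treewidth 1.
Bags: B1 = {1, 10}  B2 = {4, 10}  B3 = {4, 8}  B4 = {5, 8}  B5 = {5, 6}  B6 = {6, 7}  B7 = {2, 7}  B8 = {2, 3}  B9 = {3, 9}
Tree: B1–B2, B2–B3, B3–B4, B4–B5, B5–B6, B6–B7, B7–B8, B8–B9

Every bag has size at most 2, so the width is 2 − 1 = 1 and tw(G) ≤ 1. Since G has at least one edge (e.g. 1–10), it is not an edgeless graph, so tw(G) ≥ 1. Combining the bounds, tw(G) = 1.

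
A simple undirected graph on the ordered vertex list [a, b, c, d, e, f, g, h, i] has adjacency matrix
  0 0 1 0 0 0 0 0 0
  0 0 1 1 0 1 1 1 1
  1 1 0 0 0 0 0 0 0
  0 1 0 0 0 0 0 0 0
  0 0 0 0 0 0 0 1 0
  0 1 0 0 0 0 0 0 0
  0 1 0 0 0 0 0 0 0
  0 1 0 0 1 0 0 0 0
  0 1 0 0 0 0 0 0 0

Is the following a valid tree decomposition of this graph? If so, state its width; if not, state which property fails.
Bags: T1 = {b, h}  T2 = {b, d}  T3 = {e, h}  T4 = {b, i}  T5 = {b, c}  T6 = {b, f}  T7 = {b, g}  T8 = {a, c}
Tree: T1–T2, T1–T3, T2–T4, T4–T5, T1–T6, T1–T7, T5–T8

Every vertex of G appears in some bag (union = {a, b, c, d, e, f, g, h, i}); every edge is covered by a bag; and for each vertex v the set of bags containing v is connected in the bag tree. The decomposition is therefore valid. The largest bag has 2 vertices, so the width is 1.

Yes; width 1.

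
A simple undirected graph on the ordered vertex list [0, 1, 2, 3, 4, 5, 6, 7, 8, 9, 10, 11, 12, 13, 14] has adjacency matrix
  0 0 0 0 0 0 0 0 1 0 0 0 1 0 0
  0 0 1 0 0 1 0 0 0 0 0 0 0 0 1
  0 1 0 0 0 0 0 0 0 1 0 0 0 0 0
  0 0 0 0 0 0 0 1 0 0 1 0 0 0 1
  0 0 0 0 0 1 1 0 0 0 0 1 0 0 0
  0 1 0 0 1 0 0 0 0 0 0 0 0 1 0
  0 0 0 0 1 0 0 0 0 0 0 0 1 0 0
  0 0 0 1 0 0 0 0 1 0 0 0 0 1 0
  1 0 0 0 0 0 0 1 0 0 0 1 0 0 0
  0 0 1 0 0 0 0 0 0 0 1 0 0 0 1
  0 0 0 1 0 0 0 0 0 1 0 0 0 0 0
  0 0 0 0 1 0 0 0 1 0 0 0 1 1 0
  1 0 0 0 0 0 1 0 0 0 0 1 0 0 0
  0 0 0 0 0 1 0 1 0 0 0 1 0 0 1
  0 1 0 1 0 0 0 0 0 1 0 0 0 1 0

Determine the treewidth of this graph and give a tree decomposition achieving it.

The largest bag has 4 vertices, giving width 3; this decomposition certifies tw(G) ≤ 3. For the lower bound: the 4 vertex sets {2,9,10}, {1}, {14}, {3,5,7,13} are disjoint, each induces a connected subgraph, and every pair is joined by at least one edge of G. Contracting each set to a single vertex therefore yields K_{4} as a minor, and since treewidth is minor-monotone, tw(G) ≥ tw(K_{4}) = 3. Combining the bounds, tw(G) = 3.

Treewidth 3.
One such decomposition:
Bags: B1 = {1, 2, 9, 10}  B2 = {1, 9, 10, 14}  B3 = {1, 3, 10, 14}  B4 = {1, 3, 5, 14}  B5 = {3, 5, 13, 14}  B6 = {3, 5, 7, 13}  B7 = {4, 5, 7, 13}  B8 = {4, 7, 11, 13}  B9 = {4, 7, 8, 11}  B10 = {4, 6, 8, 11}  B11 = {6, 8, 11, 12}  B12 = {0, 6, 8, 12}
Tree: B1–B2, B2–B3, B3–B4, B4–B5, B5–B6, B6–B7, B7–B8, B8–B9, B9–B10, B10–B11, B11–B12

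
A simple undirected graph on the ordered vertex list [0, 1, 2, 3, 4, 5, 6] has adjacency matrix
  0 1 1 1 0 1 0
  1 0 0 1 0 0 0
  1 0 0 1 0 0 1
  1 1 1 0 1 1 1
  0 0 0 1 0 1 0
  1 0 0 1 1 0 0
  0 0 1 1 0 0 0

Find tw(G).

2

A width-2 tree decomposition is:
Bags: B1 = {0, 1, 3}  B2 = {0, 3, 5}  B3 = {3, 4, 5}  B4 = {0, 2, 3}  B5 = {2, 3, 6}
Tree: B1–B2, B2–B3, B1–B4, B4–B5
The largest bag has 3 vertices, giving width 2; this decomposition certifies tw(G) ≤ 2. On the other hand G contains the 3-clique {0, 1, 3}. A clique must lie in a single bag of any decomposition, so no decomposition can have width below 2. Therefore the treewidth is 2.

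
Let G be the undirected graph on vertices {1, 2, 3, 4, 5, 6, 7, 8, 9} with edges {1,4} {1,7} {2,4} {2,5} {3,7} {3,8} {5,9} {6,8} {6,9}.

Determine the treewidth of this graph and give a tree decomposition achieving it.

Treewidth 2.
One optimal decomposition is:
Bags: B1 = {1, 4, 7}  B2 = {3, 4, 7}  B3 = {3, 4, 8}  B4 = {4, 6, 8}  B5 = {4, 6, 9}  B6 = {4, 5, 9}  B7 = {2, 4, 5}
Tree: B1–B2, B2–B3, B3–B4, B4–B5, B5–B6, B6–B7

Every bag has size at most 3, so the width is 3 − 1 = 2 and tw(G) ≤ 2. For the lower bound, G contains the cycle 4–1–7–3–8–6–9–5–2–4, so G is not a forest; only forests have treewidth ≤ 1, hence tw(G) ≥ 2. The upper and lower bounds meet at 2, so that is the treewidth.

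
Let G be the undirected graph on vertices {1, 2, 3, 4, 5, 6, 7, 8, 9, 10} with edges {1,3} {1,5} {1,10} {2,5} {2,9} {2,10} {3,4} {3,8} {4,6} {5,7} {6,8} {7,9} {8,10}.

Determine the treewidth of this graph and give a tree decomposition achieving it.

Every bag has size at most 3, so the width is 3 − 1 = 2 and tw(G) ≤ 2. The edges 9–7–5–2–9 form a cycle, so G is not a tree and its treewidth is at least 2. Hence tw(G) = 2 exactly.

Treewidth 2.
One optimal decomposition is:
Bags: B1 = {2, 7, 9}  B2 = {2, 5, 7}  B3 = {2, 5, 10}  B4 = {1, 5, 10}  B5 = {1, 8, 10}  B6 = {1, 3, 8}  B7 = {3, 6, 8}  B8 = {3, 4, 6}
Tree: B1–B2, B2–B3, B3–B4, B4–B5, B5–B6, B6–B7, B7–B8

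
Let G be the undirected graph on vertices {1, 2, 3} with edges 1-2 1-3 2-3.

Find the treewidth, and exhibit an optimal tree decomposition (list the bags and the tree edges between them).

Treewidth 2.
One such decomposition:
Bags: B1 = {1, 2, 3}
Tree: (single bag)

With just one bag of size 3, the width is 3 − 1 = 2, so tw(G) ≤ 2. For the lower bound, the 3 vertices {1, 2, 3} are pairwise adjacent, and any tree decomposition puts a clique entirely inside one bag — forcing width ≥ 2. Hence tw(G) = 2 exactly.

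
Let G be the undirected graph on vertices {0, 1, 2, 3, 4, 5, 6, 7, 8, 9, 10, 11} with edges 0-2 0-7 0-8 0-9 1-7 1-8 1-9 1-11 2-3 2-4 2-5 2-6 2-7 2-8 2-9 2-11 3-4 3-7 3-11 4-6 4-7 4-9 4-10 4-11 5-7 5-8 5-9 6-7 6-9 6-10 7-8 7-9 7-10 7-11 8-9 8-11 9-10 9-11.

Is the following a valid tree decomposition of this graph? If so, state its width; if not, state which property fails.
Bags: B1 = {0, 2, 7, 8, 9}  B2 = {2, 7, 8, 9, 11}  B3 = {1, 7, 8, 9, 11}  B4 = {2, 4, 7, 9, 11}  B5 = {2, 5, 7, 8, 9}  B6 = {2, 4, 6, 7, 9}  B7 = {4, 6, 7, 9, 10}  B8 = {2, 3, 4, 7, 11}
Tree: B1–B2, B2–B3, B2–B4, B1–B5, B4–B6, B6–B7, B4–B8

Yes; width 4.

Vertex coverage: the bags together contain {0, 1, 2, 3, 4, 5, 6, 7, 8, 9, 10, 11}, the full vertex set. Edge coverage: each edge of G has both endpoints in at least one bag. Running intersection: for every vertex, the bags containing it form a connected subtree. All three properties hold, so this is a valid tree decomposition of width max|bag| − 1 = 4, and hence tw(G) ≤ 4.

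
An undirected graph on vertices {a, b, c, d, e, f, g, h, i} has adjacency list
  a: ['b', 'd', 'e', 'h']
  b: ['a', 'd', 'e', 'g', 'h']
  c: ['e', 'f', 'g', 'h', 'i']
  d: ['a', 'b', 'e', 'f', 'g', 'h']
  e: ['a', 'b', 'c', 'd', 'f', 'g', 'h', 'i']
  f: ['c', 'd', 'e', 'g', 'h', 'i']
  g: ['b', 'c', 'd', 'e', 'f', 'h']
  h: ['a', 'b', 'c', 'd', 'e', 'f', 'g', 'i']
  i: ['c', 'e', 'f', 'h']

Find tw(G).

A width-4 tree decomposition is:
Bags: B1 = {d, e, f, g, h}  B2 = {b, d, e, g, h}  B3 = {c, e, f, g, h}  B4 = {a, b, d, e, h}  B5 = {c, e, f, h, i}
Tree: B1–B2, B1–B3, B2–B4, B3–B5
The largest bag has 5 vertices, giving width 4; this decomposition certifies tw(G) ≤ 4. On the other hand G contains the 5-clique {d, e, f, g, h}. A clique must lie in a single bag of any decomposition, so no decomposition can have width below 4. Therefore the treewidth is 4.

4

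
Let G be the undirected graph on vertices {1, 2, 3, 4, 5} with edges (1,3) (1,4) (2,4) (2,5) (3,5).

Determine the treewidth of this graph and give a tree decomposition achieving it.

Treewidth 2.
One optimal decomposition is:
Bags: B1 = {1, 3, 5}  B2 = {1, 4, 5}  B3 = {2, 4, 5}
Tree: B1–B2, B2–B3

Each bag holds 3 vertices, so the decomposition has width 2, which upper-bounds the treewidth. For the lower bound, G contains the cycle 5–3–1–4–2–5, so G is not a forest; only forests have treewidth ≤ 1, hence tw(G) ≥ 2. Therefore the treewidth is 2.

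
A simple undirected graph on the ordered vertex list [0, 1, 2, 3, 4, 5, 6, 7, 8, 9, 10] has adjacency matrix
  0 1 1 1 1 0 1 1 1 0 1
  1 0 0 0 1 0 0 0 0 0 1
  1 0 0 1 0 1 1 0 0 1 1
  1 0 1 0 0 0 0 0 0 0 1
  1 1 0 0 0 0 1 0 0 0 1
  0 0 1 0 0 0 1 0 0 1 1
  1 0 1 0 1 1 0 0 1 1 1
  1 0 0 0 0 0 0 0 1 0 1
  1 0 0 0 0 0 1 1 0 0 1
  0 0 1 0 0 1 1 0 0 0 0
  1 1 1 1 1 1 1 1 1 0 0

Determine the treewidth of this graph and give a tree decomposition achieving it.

Treewidth 3.
One such decomposition:
Bags: B1 = {0, 4, 6, 10}  B2 = {0, 1, 4, 10}  B3 = {0, 2, 6, 10}  B4 = {0, 2, 3, 10}  B5 = {2, 5, 6, 10}  B6 = {2, 5, 6, 9}  B7 = {0, 6, 8, 10}  B8 = {0, 7, 8, 10}
Tree: B1–B2, B1–B3, B3–B4, B3–B5, B5–B6, B3–B7, B7–B8

Each bag holds 4 vertices, so the decomposition has width 3, which upper-bounds the treewidth. On the other hand G contains the 4-clique {2, 5, 6, 9}. A clique must lie in a single bag of any decomposition, so no decomposition can have width below 3. Therefore the treewidth is 3.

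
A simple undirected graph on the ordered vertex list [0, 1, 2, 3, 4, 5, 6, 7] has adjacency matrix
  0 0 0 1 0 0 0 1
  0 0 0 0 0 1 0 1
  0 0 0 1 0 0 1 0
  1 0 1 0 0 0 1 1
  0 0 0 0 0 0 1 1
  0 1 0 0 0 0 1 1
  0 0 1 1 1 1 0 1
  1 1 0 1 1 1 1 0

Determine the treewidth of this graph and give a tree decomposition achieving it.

Each bag holds 3 vertices, so the decomposition has width 2, which upper-bounds the treewidth. Conversely, {2, 3, 6} is a clique of size 3, and the vertices of any clique must share a bag in every tree decomposition; so some bag has ≥ 3 vertices and tw(G) ≥ 2. Combining the bounds, tw(G) = 2.

Treewidth 2.
Bags: B1 = {2, 3, 6}  B2 = {3, 6, 7}  B3 = {5, 6, 7}  B4 = {1, 5, 7}  B5 = {0, 3, 7}  B6 = {4, 6, 7}
Tree: B1–B2, B2–B3, B3–B4, B2–B5, B3–B6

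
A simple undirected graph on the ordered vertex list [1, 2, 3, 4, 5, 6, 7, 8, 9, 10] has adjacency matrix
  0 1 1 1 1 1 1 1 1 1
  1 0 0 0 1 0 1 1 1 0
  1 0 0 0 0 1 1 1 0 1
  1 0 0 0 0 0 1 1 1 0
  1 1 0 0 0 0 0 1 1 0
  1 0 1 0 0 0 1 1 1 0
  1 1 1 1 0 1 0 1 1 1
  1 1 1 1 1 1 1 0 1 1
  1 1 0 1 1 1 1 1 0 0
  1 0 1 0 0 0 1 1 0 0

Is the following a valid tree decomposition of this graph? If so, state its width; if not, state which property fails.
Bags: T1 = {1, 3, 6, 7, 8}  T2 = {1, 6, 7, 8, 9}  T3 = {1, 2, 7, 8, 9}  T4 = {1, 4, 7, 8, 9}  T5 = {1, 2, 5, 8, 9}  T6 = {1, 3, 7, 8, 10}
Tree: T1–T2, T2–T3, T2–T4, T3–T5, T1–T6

Yes; width 4.

Checking the three conditions: (i) the bags cover all of {1, 2, 3, 4, 5, 6, 7, 8, 9, 10}; (ii) for each edge, some bag contains both endpoints; (iii) the bags containing any fixed vertex form a subtree. All hold, so the decomposition is valid with width 5 − 1 = 4.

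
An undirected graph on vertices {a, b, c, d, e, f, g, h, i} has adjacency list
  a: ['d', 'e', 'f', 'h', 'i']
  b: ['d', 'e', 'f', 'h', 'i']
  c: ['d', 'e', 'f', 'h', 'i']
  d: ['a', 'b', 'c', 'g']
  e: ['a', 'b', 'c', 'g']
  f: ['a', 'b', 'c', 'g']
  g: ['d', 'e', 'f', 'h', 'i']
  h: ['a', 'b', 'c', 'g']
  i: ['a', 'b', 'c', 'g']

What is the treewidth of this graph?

A width-4 tree decomposition is:
Bags: B1 = {a, b, c, g, h}  B2 = {a, b, c, g, i}  B3 = {a, b, c, e, g}  B4 = {a, b, c, f, g}  B5 = {a, b, c, d, g}
Tree: B1–B2, B2–B3, B3–B4, B4–B5
The largest bag has 5 vertices, giving width 4; this decomposition certifies tw(G) ≤ 4. For the lower bound: the 5 vertex sets {a,h}, {b,i}, {e,g}, {c}, {f} are disjoint, each induces a connected subgraph, and every pair is joined by at least one edge of G. Contracting each set to a single vertex therefore yields K_{5} as a minor, and since treewidth is minor-monotone, tw(G) ≥ tw(K_{5}) = 4. Combining the bounds, tw(G) = 4.

4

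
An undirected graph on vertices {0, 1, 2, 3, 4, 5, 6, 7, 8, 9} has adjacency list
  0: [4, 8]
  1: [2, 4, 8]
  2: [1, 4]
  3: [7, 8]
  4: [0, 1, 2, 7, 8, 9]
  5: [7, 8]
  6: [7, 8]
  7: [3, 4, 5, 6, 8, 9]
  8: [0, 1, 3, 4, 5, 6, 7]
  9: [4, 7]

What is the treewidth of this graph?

2

A width-2 tree decomposition is:
Bags: B1 = {4, 7, 8}  B2 = {0, 4, 8}  B3 = {5, 7, 8}  B4 = {4, 7, 9}  B5 = {1, 4, 8}  B6 = {6, 7, 8}  B7 = {3, 7, 8}  B8 = {1, 2, 4}
Tree: B1–B2, B1–B3, B1–B4, B2–B5, B1–B6, B6–B7, B5–B8
The largest bag has 3 vertices, giving width 2; this decomposition certifies tw(G) ≤ 2. Conversely, {0, 4, 8} is a clique of size 3, and the vertices of any clique must share a bag in every tree decomposition; so some bag has ≥ 3 vertices and tw(G) ≥ 2. Hence tw(G) = 2 exactly.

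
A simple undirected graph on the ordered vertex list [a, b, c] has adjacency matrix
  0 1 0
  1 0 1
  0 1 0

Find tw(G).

1

A width-1 tree decomposition is:
Bags: B1 = {b, c}  B2 = {a, b}
Tree: B1–B2
The largest bag has 2 vertices, giving width 1; this decomposition certifies tw(G) ≤ 1. Any graph with an edge has treewidth ≥ 1, and G has the edge c–b. The upper and lower bounds meet at 1, so that is the treewidth.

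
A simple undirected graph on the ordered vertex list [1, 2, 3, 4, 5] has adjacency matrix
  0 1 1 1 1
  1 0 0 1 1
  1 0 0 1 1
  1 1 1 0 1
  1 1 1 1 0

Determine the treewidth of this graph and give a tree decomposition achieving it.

Treewidth 3.
Bags: B1 = {1, 3, 4, 5}  B2 = {1, 2, 4, 5}
Tree: B1–B2

Every bag has size at most 4, so the width is 4 − 1 = 3 and tw(G) ≤ 3. For the lower bound, the 4 vertices {1, 2, 4, 5} are pairwise adjacent, and any tree decomposition puts a clique entirely inside one bag — forcing width ≥ 3. The upper and lower bounds meet at 3, so that is the treewidth.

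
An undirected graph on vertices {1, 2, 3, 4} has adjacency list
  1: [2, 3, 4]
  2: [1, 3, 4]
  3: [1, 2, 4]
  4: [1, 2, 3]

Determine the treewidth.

A width-3 tree decomposition is:
Bags: B1 = {1, 2, 3, 4}
Tree: (single bag)
A single bag containing all 4 vertices is trivially a valid decomposition of width 3. For the lower bound, the 4 vertices {1, 2, 3, 4} are pairwise adjacent, and any tree decomposition puts a clique entirely inside one bag — forcing width ≥ 3. Hence tw(G) = 3 exactly.

3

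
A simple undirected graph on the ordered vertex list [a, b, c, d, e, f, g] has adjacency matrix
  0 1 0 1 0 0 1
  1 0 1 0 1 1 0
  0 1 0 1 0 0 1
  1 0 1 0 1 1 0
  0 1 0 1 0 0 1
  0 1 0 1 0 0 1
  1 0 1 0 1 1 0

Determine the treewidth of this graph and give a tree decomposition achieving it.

The largest bag has 4 vertices, giving width 3; this decomposition certifies tw(G) ≤ 3. For the lower bound: the 4 vertex sets {a,b}, {c,d}, {g}, {f} are disjoint, each induces a connected subgraph, and every pair is joined by at least one edge of G. Contracting each set to a single vertex therefore yields K_{4} as a minor, and since treewidth is minor-monotone, tw(G) ≥ tw(K_{4}) = 3. Hence tw(G) = 3 exactly.

Treewidth 3.
Bags: B1 = {a, b, d, g}  B2 = {b, c, d, g}  B3 = {b, d, f, g}  B4 = {b, d, e, g}
Tree: B1–B2, B2–B3, B3–B4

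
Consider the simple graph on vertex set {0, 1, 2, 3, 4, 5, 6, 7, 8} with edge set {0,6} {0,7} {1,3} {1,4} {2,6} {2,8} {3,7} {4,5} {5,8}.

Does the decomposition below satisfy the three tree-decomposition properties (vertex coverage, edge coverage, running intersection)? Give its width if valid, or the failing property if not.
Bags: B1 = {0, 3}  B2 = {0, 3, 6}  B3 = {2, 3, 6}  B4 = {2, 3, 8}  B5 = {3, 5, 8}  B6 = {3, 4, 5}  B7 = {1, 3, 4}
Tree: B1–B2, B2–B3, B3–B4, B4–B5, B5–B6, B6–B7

No — vertex 7 appears in no bag.

A tree decomposition must satisfy three properties: every vertex lies in some bag; for every edge, both endpoints lie together in some bag; and for every vertex, the bags containing it form a connected subtree. Here vertex 7 appears in no bag, so the decomposition is invalid.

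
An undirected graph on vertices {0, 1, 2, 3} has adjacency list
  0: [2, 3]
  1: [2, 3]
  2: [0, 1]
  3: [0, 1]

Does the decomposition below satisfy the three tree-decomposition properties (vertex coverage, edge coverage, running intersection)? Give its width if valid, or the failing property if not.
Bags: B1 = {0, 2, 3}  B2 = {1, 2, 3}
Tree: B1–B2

Yes; width 2.

Checking the three conditions: (i) the bags cover all of {0, 1, 2, 3}; (ii) for each edge, some bag contains both endpoints; (iii) the bags containing any fixed vertex form a subtree. All hold, so the decomposition is valid with width 3 − 1 = 2.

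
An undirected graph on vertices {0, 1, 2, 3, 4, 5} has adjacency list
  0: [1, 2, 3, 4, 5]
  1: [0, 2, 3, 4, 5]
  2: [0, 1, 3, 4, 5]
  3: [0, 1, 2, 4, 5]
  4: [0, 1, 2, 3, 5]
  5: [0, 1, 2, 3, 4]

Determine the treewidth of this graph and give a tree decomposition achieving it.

A single bag containing all 6 vertices is trivially a valid decomposition of width 5. For the lower bound, the 6 vertices {0, 1, 2, 3, 4, 5} are pairwise adjacent, and any tree decomposition puts a clique entirely inside one bag — forcing width ≥ 5. Hence tw(G) = 5 exactly.

Treewidth 5.
One optimal decomposition is:
Bags: B1 = {0, 1, 2, 3, 4, 5}
Tree: (single bag)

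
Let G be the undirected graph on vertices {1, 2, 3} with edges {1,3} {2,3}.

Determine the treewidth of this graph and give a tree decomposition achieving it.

Treewidth 1.
Bags: B1 = {2, 3}  B2 = {1, 3}
Tree: B1–B2

Each bag holds 2 vertices, so the decomposition has width 1, which upper-bounds the treewidth. Since G has at least one edge (e.g. 3–2), it is not an edgeless graph, so tw(G) ≥ 1. Combining the bounds, tw(G) = 1.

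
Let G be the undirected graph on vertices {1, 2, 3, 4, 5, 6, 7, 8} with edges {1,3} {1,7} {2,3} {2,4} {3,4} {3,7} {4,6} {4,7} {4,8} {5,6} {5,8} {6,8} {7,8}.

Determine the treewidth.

2

A width-2 tree decomposition is:
Bags: B1 = {3, 4, 7}  B2 = {4, 7, 8}  B3 = {2, 3, 4}  B4 = {4, 6, 8}  B5 = {1, 3, 7}  B6 = {5, 6, 8}
Tree: B1–B2, B1–B3, B2–B4, B1–B5, B4–B6
The largest bag has 3 vertices, giving width 2; this decomposition certifies tw(G) ≤ 2. For the lower bound, the 3 vertices {1, 3, 7} are pairwise adjacent, and any tree decomposition puts a clique entirely inside one bag — forcing width ≥ 2. Combining the bounds, tw(G) = 2.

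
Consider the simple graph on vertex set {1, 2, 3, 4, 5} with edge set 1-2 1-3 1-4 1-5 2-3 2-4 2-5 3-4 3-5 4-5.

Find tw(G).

A width-4 tree decomposition is:
Bags: B1 = {1, 2, 3, 4, 5}
Tree: (single bag)
With just one bag of size 5, the width is 5 − 1 = 4, so tw(G) ≤ 4. On the other hand G contains the 5-clique {1, 2, 3, 4, 5}. A clique must lie in a single bag of any decomposition, so no decomposition can have width below 4. Therefore the treewidth is 4.

4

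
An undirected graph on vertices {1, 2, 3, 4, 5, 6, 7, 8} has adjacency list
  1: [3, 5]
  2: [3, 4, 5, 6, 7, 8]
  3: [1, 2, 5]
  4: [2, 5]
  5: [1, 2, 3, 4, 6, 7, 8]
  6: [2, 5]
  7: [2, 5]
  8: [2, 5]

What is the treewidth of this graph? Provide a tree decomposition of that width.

The largest bag has 3 vertices, giving width 2; this decomposition certifies tw(G) ≤ 2. For the lower bound, the 3 vertices {1, 3, 5} are pairwise adjacent, and any tree decomposition puts a clique entirely inside one bag — forcing width ≥ 2. The upper and lower bounds meet at 2, so that is the treewidth.

Treewidth 2.
One such decomposition:
Bags: B1 = {2, 3, 5}  B2 = {2, 5, 8}  B3 = {1, 3, 5}  B4 = {2, 5, 6}  B5 = {2, 4, 5}  B6 = {2, 5, 7}
Tree: B1–B2, B1–B3, B1–B4, B1–B5, B5–B6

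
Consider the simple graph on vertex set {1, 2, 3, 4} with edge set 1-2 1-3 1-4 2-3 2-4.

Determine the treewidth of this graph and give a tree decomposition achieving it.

Treewidth 2.
One such decomposition:
Bags: B1 = {1, 2, 4}  B2 = {1, 2, 3}
Tree: B1–B2

Each bag holds 3 vertices, so the decomposition has width 2, which upper-bounds the treewidth. On the other hand G contains the 3-clique {1, 2, 3}. A clique must lie in a single bag of any decomposition, so no decomposition can have width below 2. Combining the bounds, tw(G) = 2.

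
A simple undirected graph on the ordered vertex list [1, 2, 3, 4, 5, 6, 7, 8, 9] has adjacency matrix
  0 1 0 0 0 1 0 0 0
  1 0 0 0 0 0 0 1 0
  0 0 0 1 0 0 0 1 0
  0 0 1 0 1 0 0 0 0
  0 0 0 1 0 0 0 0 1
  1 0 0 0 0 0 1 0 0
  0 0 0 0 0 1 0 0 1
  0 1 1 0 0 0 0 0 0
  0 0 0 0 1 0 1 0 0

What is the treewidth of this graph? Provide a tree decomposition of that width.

The largest bag has 3 vertices, giving width 2; this decomposition certifies tw(G) ≤ 2. Since 7–9–5–4–3–8–2–1–6–7 is a cycle in G, G is not acyclic. Forests are exactly the graphs of treewidth ≤ 1, so tw(G) ≥ 2. The upper and lower bounds meet at 2, so that is the treewidth.

Treewidth 2.
One optimal decomposition is:
Bags: B1 = {5, 7, 9}  B2 = {4, 5, 7}  B3 = {3, 4, 7}  B4 = {3, 7, 8}  B5 = {2, 7, 8}  B6 = {1, 2, 7}  B7 = {1, 6, 7}
Tree: B1–B2, B2–B3, B3–B4, B4–B5, B5–B6, B6–B7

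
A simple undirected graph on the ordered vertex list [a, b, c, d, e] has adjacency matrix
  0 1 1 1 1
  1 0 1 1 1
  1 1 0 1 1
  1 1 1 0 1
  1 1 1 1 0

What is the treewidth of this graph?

4

A width-4 tree decomposition is:
Bags: B1 = {a, b, c, d, e}
Tree: (single bag)
With just one bag of size 5, the width is 5 − 1 = 4, so tw(G) ≤ 4. Conversely, {a, b, c, d, e} is a clique of size 5, and the vertices of any clique must share a bag in every tree decomposition; so some bag has ≥ 5 vertices and tw(G) ≥ 4. Therefore the treewidth is 4.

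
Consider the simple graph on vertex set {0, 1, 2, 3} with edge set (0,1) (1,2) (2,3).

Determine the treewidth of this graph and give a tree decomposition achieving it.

Every bag has size at most 2, so the width is 2 − 1 = 1 and tw(G) ≤ 1. Since G has at least one edge (e.g. 3–2), it is not an edgeless graph, so tw(G) ≥ 1. Hence tw(G) = 1 exactly.

Treewidth 1.
Bags: B1 = {2, 3}  B2 = {1, 2}  B3 = {0, 1}
Tree: B1–B2, B2–B3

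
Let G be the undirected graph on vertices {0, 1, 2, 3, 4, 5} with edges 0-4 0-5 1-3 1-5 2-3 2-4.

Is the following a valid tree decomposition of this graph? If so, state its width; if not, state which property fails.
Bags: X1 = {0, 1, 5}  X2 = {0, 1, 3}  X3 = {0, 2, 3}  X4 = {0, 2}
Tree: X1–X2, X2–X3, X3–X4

No — vertex 4 appears in no bag.

A tree decomposition must satisfy three properties: every vertex lies in some bag; for every edge, both endpoints lie together in some bag; and for every vertex, the bags containing it form a connected subtree. Here vertex 4 appears in no bag, so the decomposition is invalid.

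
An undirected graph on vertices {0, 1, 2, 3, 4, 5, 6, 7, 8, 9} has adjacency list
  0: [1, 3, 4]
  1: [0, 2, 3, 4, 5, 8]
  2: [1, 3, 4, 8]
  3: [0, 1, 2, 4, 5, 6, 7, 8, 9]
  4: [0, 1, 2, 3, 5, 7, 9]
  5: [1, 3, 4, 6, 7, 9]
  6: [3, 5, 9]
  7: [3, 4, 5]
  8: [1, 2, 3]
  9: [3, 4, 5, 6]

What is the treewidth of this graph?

3

A width-3 tree decomposition is:
Bags: B1 = {3, 4, 5, 9}  B2 = {1, 3, 4, 5}  B3 = {3, 5, 6, 9}  B4 = {3, 4, 5, 7}  B5 = {1, 2, 3, 4}  B6 = {0, 1, 3, 4}  B7 = {1, 2, 3, 8}
Tree: B1–B2, B1–B3, B1–B4, B2–B5, B5–B6, B5–B7
Every bag has size at most 4, so the width is 4 − 1 = 3 and tw(G) ≤ 3. Conversely, {1, 2, 3, 8} is a clique of size 4, and the vertices of any clique must share a bag in every tree decomposition; so some bag has ≥ 4 vertices and tw(G) ≥ 3. The upper and lower bounds meet at 3, so that is the treewidth.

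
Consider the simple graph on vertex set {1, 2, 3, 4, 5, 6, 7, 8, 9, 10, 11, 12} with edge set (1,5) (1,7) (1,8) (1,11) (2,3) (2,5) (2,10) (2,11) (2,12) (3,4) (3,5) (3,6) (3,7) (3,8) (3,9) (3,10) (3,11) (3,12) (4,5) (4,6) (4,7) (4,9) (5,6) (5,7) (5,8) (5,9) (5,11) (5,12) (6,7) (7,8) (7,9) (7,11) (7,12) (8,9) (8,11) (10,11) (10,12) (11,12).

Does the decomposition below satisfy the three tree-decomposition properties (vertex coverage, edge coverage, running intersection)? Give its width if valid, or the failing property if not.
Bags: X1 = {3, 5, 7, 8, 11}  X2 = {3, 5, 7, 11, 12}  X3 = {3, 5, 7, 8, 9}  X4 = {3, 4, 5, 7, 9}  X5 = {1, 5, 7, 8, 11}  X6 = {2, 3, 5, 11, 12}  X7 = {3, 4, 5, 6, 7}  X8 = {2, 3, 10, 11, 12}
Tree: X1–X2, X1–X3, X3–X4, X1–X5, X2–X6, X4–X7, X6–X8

Yes; width 4.

Checking the three conditions: (i) the bags cover all of {1, 2, 3, 4, 5, 6, 7, 8, 9, 10, 11, 12}; (ii) for each edge, some bag contains both endpoints; (iii) the bags containing any fixed vertex form a subtree. All hold, so the decomposition is valid with width 5 − 1 = 4.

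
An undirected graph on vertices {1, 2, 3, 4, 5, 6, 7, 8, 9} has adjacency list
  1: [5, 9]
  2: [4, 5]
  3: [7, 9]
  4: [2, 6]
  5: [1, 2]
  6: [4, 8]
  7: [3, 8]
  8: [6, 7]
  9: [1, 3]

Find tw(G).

2

A width-2 tree decomposition is:
Bags: B1 = {1, 2, 5}  B2 = {1, 2, 4}  B3 = {1, 4, 6}  B4 = {1, 6, 8}  B5 = {1, 7, 8}  B6 = {1, 3, 7}  B7 = {1, 3, 9}
Tree: B1–B2, B2–B3, B3–B4, B4–B5, B5–B6, B6–B7
Every bag has size at most 3, so the width is 3 − 1 = 2 and tw(G) ≤ 2. The edges 1–5–2–4–6–8–7–3–9–1 form a cycle, so G is not a tree and its treewidth is at least 2. Therefore the treewidth is 2.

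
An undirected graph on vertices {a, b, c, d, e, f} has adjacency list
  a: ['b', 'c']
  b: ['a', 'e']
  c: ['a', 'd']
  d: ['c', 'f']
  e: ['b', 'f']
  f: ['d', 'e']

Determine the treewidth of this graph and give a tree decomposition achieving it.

Every bag has size at most 3, so the width is 3 − 1 = 2 and tw(G) ≤ 2. For the lower bound, G contains the cycle b–a–c–d–f–e–b, so G is not a forest; only forests have treewidth ≤ 1, hence tw(G) ≥ 2. Hence tw(G) = 2 exactly.

Treewidth 2.
One such decomposition:
Bags: B1 = {a, b, c}  B2 = {b, c, d}  B3 = {b, d, f}  B4 = {b, e, f}
Tree: B1–B2, B2–B3, B3–B4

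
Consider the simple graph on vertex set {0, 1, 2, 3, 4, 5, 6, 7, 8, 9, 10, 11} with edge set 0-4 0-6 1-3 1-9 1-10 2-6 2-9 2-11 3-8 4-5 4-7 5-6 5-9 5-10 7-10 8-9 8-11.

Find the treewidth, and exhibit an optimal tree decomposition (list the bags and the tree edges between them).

Treewidth 3.
One such decomposition:
Bags: B1 = {1, 3, 8, 11}  B2 = {1, 8, 9, 11}  B3 = {1, 2, 9, 11}  B4 = {1, 2, 9, 10}  B5 = {2, 5, 9, 10}  B6 = {2, 5, 6, 10}  B7 = {5, 6, 7, 10}  B8 = {4, 5, 6, 7}  B9 = {0, 4, 6, 7}
Tree: B1–B2, B2–B3, B3–B4, B4–B5, B5–B6, B6–B7, B7–B8, B8–B9

Each bag holds 4 vertices, so the decomposition has width 3, which upper-bounds the treewidth. For the lower bound: the 4 vertex sets {3,8,11}, {1}, {9}, {2,5,6,10} are disjoint, each induces a connected subgraph, and every pair is joined by at least one edge of G. Contracting each set to a single vertex therefore yields K_{4} as a minor, and since treewidth is minor-monotone, tw(G) ≥ tw(K_{4}) = 3. Hence tw(G) = 3 exactly.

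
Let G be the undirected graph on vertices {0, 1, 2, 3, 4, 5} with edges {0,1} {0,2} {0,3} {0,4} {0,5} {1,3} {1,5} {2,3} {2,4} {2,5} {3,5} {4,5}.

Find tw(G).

A width-3 tree decomposition is:
Bags: B1 = {0, 2, 4, 5}  B2 = {0, 2, 3, 5}  B3 = {0, 1, 3, 5}
Tree: B1–B2, B2–B3
Each bag holds 4 vertices, so the decomposition has width 3, which upper-bounds the treewidth. On the other hand G contains the 4-clique {0, 1, 3, 5}. A clique must lie in a single bag of any decomposition, so no decomposition can have width below 3. Hence tw(G) = 3 exactly.

3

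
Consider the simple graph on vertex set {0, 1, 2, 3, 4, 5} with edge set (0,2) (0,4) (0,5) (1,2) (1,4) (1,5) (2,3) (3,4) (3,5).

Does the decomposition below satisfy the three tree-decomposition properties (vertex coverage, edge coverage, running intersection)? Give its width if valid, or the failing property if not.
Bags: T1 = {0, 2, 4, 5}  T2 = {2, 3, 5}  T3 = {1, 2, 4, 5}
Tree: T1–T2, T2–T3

No — edge (4,3) lies in no bag.

A tree decomposition must satisfy three properties: every vertex lies in some bag; for every edge, both endpoints lie together in some bag; and for every vertex, the bags containing it form a connected subtree. Here edge (4,3) lies in no bag, so the decomposition is invalid.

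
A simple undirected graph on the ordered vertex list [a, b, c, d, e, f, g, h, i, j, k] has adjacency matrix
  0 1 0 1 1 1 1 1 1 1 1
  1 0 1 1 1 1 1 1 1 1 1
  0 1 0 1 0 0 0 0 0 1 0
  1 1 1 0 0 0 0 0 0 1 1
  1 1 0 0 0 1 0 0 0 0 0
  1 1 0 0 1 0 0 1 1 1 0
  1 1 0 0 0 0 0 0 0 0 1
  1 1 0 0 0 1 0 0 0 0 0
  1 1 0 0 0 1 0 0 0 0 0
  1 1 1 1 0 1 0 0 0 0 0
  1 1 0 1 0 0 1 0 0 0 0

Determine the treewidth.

A width-3 tree decomposition is:
Bags: B1 = {a, b, f, j}  B2 = {a, b, f, h}  B3 = {a, b, e, f}  B4 = {a, b, d, j}  B5 = {a, b, f, i}  B6 = {b, c, d, j}  B7 = {a, b, d, k}  B8 = {a, b, g, k}
Tree: B1–B2, B2–B3, B1–B4, B1–B5, B4–B6, B4–B7, B7–B8
Every bag has size at most 4, so the width is 4 − 1 = 3 and tw(G) ≤ 3. On the other hand G contains the 4-clique {b, c, d, j}. A clique must lie in a single bag of any decomposition, so no decomposition can have width below 3. Combining the bounds, tw(G) = 3.

3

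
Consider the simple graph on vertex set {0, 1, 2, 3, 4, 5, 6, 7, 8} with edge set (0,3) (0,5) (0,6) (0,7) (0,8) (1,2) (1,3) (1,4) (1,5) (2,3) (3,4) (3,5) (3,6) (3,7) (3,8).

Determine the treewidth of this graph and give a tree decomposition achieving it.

Every bag has size at most 3, so the width is 3 − 1 = 2 and tw(G) ≤ 2. Conversely, {0, 3, 8} is a clique of size 3, and the vertices of any clique must share a bag in every tree decomposition; so some bag has ≥ 3 vertices and tw(G) ≥ 2. Therefore the treewidth is 2.

Treewidth 2.
Bags: B1 = {0, 3, 5}  B2 = {1, 3, 5}  B3 = {0, 3, 8}  B4 = {1, 3, 4}  B5 = {0, 3, 7}  B6 = {0, 3, 6}  B7 = {1, 2, 3}
Tree: B1–B2, B1–B3, B2–B4, B1–B5, B3–B6, B4–B7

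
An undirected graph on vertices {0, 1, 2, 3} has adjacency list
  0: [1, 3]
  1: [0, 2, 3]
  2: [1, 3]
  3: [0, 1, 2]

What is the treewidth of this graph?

A width-2 tree decomposition is:
Bags: B1 = {0, 1, 3}  B2 = {1, 2, 3}
Tree: B1–B2
The largest bag has 3 vertices, giving width 2; this decomposition certifies tw(G) ≤ 2. On the other hand G contains the 3-clique {0, 1, 3}. A clique must lie in a single bag of any decomposition, so no decomposition can have width below 2. Hence tw(G) = 2 exactly.

2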